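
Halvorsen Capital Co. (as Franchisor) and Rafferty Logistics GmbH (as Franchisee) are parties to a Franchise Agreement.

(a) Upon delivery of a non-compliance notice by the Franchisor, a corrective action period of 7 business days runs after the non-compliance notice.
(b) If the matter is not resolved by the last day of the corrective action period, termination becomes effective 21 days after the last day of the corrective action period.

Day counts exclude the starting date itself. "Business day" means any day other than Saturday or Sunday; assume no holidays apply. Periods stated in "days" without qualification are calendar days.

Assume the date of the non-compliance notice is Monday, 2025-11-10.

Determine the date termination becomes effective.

2025-12-10

The last day of the corrective action period: 7 business days after Monday, 2025-11-10, skipping weekends — Nov 11, Nov 12, Nov 13, Nov 14, Nov 17, Nov 18, Nov 19 — lands on Wednesday, 2025-11-19.
The date termination becomes effective: 2025-11-19 + 21 days = 2025-12-10.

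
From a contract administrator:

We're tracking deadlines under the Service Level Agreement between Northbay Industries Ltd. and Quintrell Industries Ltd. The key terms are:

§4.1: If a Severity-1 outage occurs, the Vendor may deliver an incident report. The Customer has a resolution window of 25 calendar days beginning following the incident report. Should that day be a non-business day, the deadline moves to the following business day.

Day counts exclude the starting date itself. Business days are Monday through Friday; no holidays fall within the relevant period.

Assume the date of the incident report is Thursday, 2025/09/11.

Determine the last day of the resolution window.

2025/10/06

The last day of the resolution window: 2025/09/11 + 25 days = 2025/10/06. 2025/10/06 is a Monday, so no roll-forward applies.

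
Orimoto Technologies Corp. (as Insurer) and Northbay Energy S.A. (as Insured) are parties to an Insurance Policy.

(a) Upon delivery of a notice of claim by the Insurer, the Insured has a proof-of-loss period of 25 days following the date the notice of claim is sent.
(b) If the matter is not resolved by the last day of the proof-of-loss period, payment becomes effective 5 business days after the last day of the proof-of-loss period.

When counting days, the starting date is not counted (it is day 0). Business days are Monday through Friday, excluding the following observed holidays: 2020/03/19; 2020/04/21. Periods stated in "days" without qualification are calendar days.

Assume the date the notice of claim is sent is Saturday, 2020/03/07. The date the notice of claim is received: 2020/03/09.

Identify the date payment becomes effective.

2020/04/08

The last day of the proof-of-loss period: 25 calendar days after 2020/03/07 is 2020/04/01.
The date payment becomes effective: counting 5 business days from Wednesday, 2020/04/01 (Apr 2, Apr 3, Apr 6, Apr 7, Apr 8, skipping weekends) reaches Wednesday, 2020/04/08.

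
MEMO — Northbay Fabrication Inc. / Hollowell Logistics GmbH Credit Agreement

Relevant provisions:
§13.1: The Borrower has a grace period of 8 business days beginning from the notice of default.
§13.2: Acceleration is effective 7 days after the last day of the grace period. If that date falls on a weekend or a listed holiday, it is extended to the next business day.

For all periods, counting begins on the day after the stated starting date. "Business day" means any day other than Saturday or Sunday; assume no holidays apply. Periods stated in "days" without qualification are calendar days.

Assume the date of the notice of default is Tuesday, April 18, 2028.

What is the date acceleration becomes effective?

May 5, 2028

The last day of the grace period: 8 business days after Tuesday, April 18, 2028, skipping weekends — Apr 19, Apr 20, Apr 21, Apr 24, Apr 25, Apr 26, Apr 27, Apr 28 — lands on Friday, April 28, 2028.
The date acceleration becomes effective: 7 calendar days after April 28, 2028 is May 5, 2028. May 5, 2028 is a Friday, so no roll-forward applies.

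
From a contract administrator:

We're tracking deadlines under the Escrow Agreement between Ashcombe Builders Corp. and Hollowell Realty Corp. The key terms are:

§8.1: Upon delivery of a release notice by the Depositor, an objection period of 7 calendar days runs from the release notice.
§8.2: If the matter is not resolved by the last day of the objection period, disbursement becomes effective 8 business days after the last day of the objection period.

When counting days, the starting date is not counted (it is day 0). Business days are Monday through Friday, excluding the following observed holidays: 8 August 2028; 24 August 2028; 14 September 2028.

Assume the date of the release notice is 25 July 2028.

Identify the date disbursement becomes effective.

The last day of the objection period: 7 calendar days after 25 July 2028 is 1 August 2028.
The date disbursement becomes effective: counting 8 business days from Tuesday, 1 August 2028 (Aug 2, Aug 3, Aug 4, Aug 7, Aug 9, Aug 10, Aug 11, Aug 14, skipping weekends and the listed holiday on Aug 8) reaches Monday, 14 August 2028.

14 August 2028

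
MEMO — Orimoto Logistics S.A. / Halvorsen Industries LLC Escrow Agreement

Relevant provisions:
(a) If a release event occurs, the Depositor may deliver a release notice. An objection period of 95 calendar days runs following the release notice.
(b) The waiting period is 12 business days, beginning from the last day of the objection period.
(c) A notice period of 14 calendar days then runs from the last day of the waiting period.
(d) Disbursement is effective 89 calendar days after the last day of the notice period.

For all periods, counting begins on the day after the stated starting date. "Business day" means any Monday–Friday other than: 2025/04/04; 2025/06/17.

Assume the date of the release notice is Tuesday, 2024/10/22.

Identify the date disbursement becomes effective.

The last day of the objection period: 95 calendar days after 2024/10/22 is 2025/01/25.
From Saturday, 2025/01/25, 12 business days (Jan 27, Jan 28, Jan 29, Jan 30, …, Feb 7, Feb 10, Feb 11, skipping weekends) brings us to Tuesday, 2025/02/11, which is the last day of the waiting period.
The last day of the notice period: 14 calendar days after 2025/02/11 is 2025/02/25.
The date disbursement becomes effective: 2025/02/25 + 89 days = 2025/05/25.

2025/05/25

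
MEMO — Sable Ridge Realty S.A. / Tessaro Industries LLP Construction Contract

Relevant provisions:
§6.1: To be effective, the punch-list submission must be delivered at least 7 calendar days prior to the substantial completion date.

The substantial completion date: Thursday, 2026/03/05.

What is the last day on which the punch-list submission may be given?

2026/03/05 minus 7 days is 2026/02/26.

2026/02/26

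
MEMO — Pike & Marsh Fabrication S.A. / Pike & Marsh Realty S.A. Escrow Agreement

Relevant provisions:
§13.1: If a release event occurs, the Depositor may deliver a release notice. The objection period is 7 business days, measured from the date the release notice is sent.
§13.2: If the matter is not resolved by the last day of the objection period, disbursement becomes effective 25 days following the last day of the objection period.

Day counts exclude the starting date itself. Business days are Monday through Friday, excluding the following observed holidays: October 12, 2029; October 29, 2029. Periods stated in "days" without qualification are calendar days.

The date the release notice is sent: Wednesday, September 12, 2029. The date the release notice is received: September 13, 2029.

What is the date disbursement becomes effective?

The last day of the objection period: counting 7 business days from Wednesday, September 12, 2029 (Sep 13, Sep 14, Sep 17, Sep 18, Sep 19, Sep 20, Sep 21, skipping weekends) reaches Friday, September 21, 2029.
The date disbursement becomes effective: September 21, 2029 + 25 days = October 16, 2029.

October 16, 2029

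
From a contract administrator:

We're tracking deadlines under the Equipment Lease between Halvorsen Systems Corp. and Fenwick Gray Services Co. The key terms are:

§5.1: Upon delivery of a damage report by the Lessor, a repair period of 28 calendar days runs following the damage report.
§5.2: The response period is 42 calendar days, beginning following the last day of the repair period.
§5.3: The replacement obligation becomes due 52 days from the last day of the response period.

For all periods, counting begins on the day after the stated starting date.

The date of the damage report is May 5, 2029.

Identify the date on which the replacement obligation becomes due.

Adding 28 calendar days to May 5, 2029 gives Jun 2, 2029, which is the last day of the repair period.
Adding 42 calendar days to Jun 2, 2029 gives Jul 14, 2029, which is the last day of the response period.
The date on which the replacement obligation becomes due: 52 calendar days after Jul 14, 2029 is Sep 4, 2029.

Sep 4, 2029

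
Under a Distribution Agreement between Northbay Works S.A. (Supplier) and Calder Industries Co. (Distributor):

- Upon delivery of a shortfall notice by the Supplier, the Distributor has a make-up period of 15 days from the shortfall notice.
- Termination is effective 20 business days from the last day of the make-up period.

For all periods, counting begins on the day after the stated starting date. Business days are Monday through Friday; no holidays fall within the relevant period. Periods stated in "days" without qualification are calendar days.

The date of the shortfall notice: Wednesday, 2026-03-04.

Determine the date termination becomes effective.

The last day of the make-up period: 2026-03-04 + 15 days = 2026-03-19.
The date termination becomes effective: 20 business days after Thursday, 2026-03-19, skipping weekends — Mar 20, Mar 23, Mar 24, Mar 25, …, Apr 14, Apr 15, Apr 16 — lands on Thursday, 2026-04-16.

2026-04-16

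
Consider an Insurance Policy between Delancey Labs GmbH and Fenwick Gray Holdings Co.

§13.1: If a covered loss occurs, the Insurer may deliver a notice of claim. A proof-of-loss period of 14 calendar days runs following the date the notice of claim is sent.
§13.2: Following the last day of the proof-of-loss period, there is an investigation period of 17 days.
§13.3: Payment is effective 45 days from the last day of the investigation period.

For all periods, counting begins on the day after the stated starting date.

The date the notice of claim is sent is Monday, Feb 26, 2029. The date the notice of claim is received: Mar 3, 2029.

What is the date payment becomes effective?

Adding 14 calendar days to Feb 26, 2029 gives Mar 12, 2029, which is the last day of the proof-of-loss period.
Adding 17 calendar days to Mar 12, 2029 gives Mar 29, 2029, which is the last day of the investigation period.
Adding 45 calendar days to Mar 29, 2029 gives May 13, 2029, which is the date payment becomes effective.

May 13, 2029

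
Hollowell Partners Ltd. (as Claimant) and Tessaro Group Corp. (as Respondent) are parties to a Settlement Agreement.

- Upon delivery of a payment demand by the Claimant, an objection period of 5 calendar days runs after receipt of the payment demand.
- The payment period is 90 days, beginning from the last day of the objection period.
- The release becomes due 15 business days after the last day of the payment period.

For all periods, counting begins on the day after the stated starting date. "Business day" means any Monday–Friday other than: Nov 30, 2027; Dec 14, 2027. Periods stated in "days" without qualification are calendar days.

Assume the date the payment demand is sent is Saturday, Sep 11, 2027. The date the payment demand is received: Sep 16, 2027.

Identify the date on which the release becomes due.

Jan 10, 2028

The last day of the objection period: Sep 16, 2027 + 5 days = Sep 21, 2027.
The last day of the payment period: Sep 21, 2027 + 90 days = Dec 20, 2027.
The date on which the release becomes due: counting 15 business days from Monday, Dec 20, 2027 (Dec 21, Dec 22, Dec 23, Dec 24, …, Jan 6, Jan 7, Jan 10, skipping weekends) reaches Monday, Jan 10, 2028.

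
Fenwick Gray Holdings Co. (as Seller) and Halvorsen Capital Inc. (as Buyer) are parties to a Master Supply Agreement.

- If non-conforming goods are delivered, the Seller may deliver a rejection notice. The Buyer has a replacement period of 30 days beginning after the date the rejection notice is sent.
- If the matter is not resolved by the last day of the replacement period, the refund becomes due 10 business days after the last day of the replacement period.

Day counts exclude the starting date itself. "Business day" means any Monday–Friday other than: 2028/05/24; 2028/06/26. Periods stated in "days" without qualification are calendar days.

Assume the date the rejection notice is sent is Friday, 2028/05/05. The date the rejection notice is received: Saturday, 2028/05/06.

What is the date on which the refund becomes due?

2028/06/16

The last day of the replacement period: 30 calendar days after 2028/05/05 is 2028/06/04.
The date on which the refund becomes due: 10 business days after Sunday, 2028/06/04, skipping weekends — Jun 5, Jun 6, Jun 7, Jun 8, Jun 9, Jun 12, Jun 13, Jun 14, Jun 15, Jun 16 — lands on Friday, 2028/06/16.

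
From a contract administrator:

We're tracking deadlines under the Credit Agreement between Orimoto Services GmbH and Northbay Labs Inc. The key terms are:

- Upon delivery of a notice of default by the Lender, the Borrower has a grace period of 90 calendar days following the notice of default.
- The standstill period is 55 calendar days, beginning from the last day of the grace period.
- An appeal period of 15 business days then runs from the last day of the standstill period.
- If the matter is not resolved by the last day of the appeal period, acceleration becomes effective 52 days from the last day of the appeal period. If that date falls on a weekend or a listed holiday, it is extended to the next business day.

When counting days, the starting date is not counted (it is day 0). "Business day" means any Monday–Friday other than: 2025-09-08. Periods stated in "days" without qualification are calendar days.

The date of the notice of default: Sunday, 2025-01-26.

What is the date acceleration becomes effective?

2025-09-01

Adding 90 calendar days to 2025-01-26 gives 2025-04-26, which is the last day of the grace period.
The last day of the standstill period: 55 calendar days after 2025-04-26 is 2025-06-20.
From Friday, 2025-06-20, 15 business days (Jun 23, Jun 24, Jun 25, Jun 26, …, Jul 9, Jul 10, Jul 11, skipping weekends) brings us to Friday, 2025-07-11, which is the last day of the appeal period.
The date acceleration becomes effective: 52 calendar days after 2025-07-11 is 2025-09-01. 2025-09-01 is a Monday and is not a listed holiday, so no roll-forward applies.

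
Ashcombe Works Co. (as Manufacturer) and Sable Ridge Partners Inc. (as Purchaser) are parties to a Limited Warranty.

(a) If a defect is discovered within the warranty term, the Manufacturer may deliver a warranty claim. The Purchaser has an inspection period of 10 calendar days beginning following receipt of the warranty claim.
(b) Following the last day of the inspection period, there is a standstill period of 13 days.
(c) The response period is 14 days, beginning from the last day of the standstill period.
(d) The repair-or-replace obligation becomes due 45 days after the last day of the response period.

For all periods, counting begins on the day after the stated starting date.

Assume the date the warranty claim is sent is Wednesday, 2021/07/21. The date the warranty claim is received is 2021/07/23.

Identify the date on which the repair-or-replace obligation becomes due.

Adding 10 calendar days to 2021/07/23 gives 2021/08/02, which is the last day of the inspection period.
Adding 13 calendar days to 2021/08/02 gives 2021/08/15, which is the last day of the standstill period.
The last day of the response period: 14 calendar days after 2021/08/15 is 2021/08/29.
Adding 45 calendar days to 2021/08/29 gives 2021/10/13, which is the date on which the repair-or-replace obligation becomes due.

2021/10/13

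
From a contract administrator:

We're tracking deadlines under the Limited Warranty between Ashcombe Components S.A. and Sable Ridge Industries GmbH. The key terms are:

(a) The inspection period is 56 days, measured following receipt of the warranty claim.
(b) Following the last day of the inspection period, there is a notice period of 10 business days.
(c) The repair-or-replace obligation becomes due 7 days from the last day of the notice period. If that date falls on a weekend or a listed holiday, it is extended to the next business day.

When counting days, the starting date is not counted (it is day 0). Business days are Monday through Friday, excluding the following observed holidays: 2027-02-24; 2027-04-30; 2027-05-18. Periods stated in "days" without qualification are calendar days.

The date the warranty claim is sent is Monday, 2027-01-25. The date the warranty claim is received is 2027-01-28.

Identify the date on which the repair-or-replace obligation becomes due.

2027-04-15

The last day of the inspection period: 56 calendar days after 2027-01-28 is 2027-03-25.
The last day of the notice period: counting 10 business days from Thursday, 2027-03-25 (Mar 26, Mar 29, Mar 30, Mar 31, Apr 1, Apr 2, Apr 5, Apr 6, Apr 7, Apr 8, skipping weekends) reaches Thursday, 2027-04-08.
Adding 7 calendar days to 2027-04-08 gives 2027-04-15, which is the date on which the repair-or-replace obligation becomes due. 2027-04-15 is a Thursday and is not a listed holiday, so no roll-forward applies.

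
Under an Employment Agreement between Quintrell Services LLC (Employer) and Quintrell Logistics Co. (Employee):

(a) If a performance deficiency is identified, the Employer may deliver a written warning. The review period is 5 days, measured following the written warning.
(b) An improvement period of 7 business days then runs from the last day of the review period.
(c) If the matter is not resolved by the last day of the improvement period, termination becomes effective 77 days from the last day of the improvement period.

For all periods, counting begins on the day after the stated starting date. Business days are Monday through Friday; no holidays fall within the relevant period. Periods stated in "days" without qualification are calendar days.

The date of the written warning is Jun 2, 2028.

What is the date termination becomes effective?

Adding 5 calendar days to Jun 2, 2028 gives Jun 7, 2028, which is the last day of the review period.
The last day of the improvement period: counting 7 business days from Wednesday, Jun 7, 2028 (Jun 8, Jun 9, Jun 12, Jun 13, Jun 14, Jun 15, Jun 16, skipping weekends) reaches Friday, Jun 16, 2028.
The date termination becomes effective: Jun 16, 2028 + 77 days = Sep 1, 2028.

Sep 1, 2028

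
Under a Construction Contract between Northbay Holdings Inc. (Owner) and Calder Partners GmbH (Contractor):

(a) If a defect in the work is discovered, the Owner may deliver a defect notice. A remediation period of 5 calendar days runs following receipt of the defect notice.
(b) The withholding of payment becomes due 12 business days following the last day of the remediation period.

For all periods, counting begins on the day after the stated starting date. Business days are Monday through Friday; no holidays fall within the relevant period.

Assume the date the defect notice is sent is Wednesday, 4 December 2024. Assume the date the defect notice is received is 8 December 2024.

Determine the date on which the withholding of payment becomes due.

31 December 2024

Adding 5 calendar days to 8 December 2024 gives 13 December 2024, which is the last day of the remediation period.
The date on which the withholding of payment becomes due: 12 business days after Friday, 13 December 2024, skipping weekends — Dec 16, Dec 17, Dec 18, Dec 19, …, Dec 27, Dec 30, Dec 31 — lands on Tuesday, 31 December 2024.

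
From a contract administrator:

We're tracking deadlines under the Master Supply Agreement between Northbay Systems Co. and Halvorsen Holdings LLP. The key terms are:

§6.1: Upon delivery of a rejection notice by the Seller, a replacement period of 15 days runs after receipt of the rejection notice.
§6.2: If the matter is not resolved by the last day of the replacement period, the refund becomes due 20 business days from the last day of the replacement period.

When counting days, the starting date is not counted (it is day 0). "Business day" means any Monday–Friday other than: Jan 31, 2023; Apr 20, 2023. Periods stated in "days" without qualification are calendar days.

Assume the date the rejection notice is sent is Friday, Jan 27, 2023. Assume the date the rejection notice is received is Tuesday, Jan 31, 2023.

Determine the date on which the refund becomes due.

Mar 15, 2023

The last day of the replacement period: Jan 31, 2023 + 15 days = Feb 15, 2023.
The date on which the refund becomes due: 20 business days after Wednesday, Feb 15, 2023, skipping weekends — Feb 16, Feb 17, Feb 20, Feb 21, …, Mar 13, Mar 14, Mar 15 — lands on Wednesday, Mar 15, 2023.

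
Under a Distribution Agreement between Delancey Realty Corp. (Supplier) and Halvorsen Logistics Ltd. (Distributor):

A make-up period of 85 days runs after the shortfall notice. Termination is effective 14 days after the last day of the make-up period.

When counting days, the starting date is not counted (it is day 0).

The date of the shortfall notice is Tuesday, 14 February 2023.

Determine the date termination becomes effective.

24 May 2023

The last day of the make-up period: 85 calendar days after 14 February 2023 is 10 May 2023.
The date termination becomes effective: 14 calendar days after 10 May 2023 is 24 May 2023.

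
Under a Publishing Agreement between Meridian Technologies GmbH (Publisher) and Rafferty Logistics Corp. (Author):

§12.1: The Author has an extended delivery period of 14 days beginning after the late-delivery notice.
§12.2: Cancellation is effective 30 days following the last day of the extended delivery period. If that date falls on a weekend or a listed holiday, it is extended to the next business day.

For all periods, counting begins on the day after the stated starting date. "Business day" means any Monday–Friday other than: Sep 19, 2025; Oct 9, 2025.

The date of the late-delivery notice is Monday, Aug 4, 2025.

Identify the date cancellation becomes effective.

The last day of the extended delivery period: Aug 4, 2025 + 14 days = Aug 18, 2025.
Adding 30 calendar days to Aug 18, 2025 gives Sep 17, 2025, which is the date cancellation becomes effective. Sep 17, 2025 is a Wednesday and is not a listed holiday, so no roll-forward applies.

Sep 17, 2025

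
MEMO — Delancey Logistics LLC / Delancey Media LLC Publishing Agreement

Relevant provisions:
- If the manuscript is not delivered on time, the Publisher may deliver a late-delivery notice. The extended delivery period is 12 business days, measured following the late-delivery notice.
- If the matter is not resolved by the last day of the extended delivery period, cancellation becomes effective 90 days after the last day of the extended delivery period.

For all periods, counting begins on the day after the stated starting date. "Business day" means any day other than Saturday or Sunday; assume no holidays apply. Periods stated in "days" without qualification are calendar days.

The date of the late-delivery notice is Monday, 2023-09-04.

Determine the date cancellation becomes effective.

2023-12-19

The last day of the extended delivery period: counting 12 business days from Monday, 2023-09-04 (Sep 5, Sep 6, Sep 7, Sep 8, …, Sep 18, Sep 19, Sep 20, skipping weekends) reaches Wednesday, 2023-09-20.
The date cancellation becomes effective: 2023-09-20 + 90 days = 2023-12-19.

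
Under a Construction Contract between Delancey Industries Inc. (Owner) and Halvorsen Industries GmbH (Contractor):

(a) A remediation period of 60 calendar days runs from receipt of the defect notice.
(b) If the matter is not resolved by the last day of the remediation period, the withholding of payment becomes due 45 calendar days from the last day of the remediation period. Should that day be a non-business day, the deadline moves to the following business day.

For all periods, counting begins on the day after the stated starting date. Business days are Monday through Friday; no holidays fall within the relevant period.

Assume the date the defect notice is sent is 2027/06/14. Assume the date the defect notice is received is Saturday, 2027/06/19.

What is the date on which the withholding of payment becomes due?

2027/10/04

Adding 60 calendar days to 2027/06/19 gives 2027/08/18, which is the last day of the remediation period.
Adding 45 calendar days to 2027/08/18 gives 2027/10/02, which is the date on which the withholding of payment becomes due. That falls on a Saturday, so it rolls to the next business day, Monday, 2027/10/04.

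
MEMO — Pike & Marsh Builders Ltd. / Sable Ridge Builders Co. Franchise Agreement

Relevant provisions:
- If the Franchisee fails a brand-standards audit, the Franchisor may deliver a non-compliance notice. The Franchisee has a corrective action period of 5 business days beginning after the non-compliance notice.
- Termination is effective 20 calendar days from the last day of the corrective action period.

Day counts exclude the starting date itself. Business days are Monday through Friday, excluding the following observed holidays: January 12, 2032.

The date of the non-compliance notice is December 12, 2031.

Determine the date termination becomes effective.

January 8, 2032

The last day of the corrective action period: 5 business days after Friday, December 12, 2031, skipping weekends — Dec 15, Dec 16, Dec 17, Dec 18, Dec 19 — lands on Friday, December 19, 2031.
Adding 20 calendar days to December 19, 2031 gives January 8, 2032, which is the date termination becomes effective.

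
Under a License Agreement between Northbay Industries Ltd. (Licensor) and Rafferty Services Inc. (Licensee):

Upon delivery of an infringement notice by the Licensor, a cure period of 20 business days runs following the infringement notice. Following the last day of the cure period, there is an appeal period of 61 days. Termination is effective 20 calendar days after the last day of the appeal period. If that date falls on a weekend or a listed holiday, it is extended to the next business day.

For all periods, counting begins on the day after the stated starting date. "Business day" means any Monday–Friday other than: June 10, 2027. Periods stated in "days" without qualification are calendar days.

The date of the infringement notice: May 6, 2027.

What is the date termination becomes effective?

August 23, 2027

From Thursday, May 6, 2027, 20 business days (May 7, May 10, May 11, May 12, …, Jun 1, Jun 2, Jun 3, skipping weekends) brings us to Thursday, June 3, 2027, which is the last day of the cure period.
Adding 61 calendar days to June 3, 2027 gives August 3, 2027, which is the last day of the appeal period.
The date termination becomes effective: 20 calendar days after August 3, 2027 is August 23, 2027. August 23, 2027 is a Monday and is not a listed holiday, so no roll-forward applies.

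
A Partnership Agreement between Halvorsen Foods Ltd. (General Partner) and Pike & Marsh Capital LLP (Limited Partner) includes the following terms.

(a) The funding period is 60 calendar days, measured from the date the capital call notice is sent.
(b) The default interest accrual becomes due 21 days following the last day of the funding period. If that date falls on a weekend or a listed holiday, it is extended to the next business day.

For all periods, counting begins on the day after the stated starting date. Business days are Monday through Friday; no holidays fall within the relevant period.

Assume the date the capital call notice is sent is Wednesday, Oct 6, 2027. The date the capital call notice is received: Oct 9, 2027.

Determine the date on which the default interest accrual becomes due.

Dec 27, 2027

The last day of the funding period: Oct 6, 2027 + 60 days = Dec 5, 2027.
Adding 21 calendar days to Dec 5, 2027 gives Dec 26, 2027, which is the date on which the default interest accrual becomes due. That falls on a Sunday, so it rolls to the next business day, Monday, Dec 27, 2027.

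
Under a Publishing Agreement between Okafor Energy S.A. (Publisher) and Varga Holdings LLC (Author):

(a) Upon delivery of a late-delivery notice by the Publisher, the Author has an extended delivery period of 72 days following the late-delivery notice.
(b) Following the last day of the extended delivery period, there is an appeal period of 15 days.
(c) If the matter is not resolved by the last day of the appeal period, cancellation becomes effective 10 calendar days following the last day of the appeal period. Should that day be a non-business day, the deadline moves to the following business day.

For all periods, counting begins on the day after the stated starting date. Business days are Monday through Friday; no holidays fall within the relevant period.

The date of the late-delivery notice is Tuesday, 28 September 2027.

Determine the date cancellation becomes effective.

The last day of the extended delivery period: 28 September 2027 + 72 days = 9 December 2027.
The last day of the appeal period: 15 calendar days after 9 December 2027 is 24 December 2027.
The date cancellation becomes effective: 10 calendar days after 24 December 2027 is 3 January 2028. 3 January 2028 is a Monday, so no roll-forward applies.

3 January 2028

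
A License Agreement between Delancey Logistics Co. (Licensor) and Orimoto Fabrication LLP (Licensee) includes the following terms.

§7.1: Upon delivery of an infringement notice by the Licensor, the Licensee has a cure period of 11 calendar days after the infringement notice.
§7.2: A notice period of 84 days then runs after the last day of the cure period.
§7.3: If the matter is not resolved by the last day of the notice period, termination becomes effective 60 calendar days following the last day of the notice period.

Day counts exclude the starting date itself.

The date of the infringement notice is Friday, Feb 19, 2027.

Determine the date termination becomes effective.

Jul 24, 2027

Adding 11 calendar days to Feb 19, 2027 gives Mar 2, 2027, which is the last day of the cure period.
The last day of the notice period: Mar 2, 2027 + 84 days = May 25, 2027.
The date termination becomes effective: 60 calendar days after May 25, 2027 is Jul 24, 2027.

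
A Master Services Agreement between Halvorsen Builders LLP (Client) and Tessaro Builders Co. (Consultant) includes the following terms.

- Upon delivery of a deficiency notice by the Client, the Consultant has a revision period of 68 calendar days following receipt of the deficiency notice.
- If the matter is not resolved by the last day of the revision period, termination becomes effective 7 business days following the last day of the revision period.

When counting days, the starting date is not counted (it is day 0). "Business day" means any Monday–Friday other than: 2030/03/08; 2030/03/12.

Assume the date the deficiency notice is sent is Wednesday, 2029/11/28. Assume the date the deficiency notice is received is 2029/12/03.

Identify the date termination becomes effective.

The last day of the revision period: 2029/12/03 + 68 days = 2030/02/09.
From Saturday, 2030/02/09, 7 business days (Feb 11, Feb 12, Feb 13, Feb 14, Feb 15, Feb 18, Feb 19, skipping weekends) brings us to Tuesday, 2030/02/19, which is the date termination becomes effective.

2030/02/19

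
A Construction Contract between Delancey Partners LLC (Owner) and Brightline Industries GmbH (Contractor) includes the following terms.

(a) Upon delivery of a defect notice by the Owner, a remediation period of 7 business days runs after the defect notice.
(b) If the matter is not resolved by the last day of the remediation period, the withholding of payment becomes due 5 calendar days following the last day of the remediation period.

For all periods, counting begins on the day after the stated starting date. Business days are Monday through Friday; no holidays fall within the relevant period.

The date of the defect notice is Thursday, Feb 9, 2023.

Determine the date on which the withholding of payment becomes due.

The last day of the remediation period: counting 7 business days from Thursday, Feb 9, 2023 (Feb 10, Feb 13, Feb 14, Feb 15, Feb 16, Feb 17, Feb 20, skipping weekends) reaches Monday, Feb 20, 2023.
The date on which the withholding of payment becomes due: Feb 20, 2023 + 5 days = Feb 25, 2023.

Feb 25, 2023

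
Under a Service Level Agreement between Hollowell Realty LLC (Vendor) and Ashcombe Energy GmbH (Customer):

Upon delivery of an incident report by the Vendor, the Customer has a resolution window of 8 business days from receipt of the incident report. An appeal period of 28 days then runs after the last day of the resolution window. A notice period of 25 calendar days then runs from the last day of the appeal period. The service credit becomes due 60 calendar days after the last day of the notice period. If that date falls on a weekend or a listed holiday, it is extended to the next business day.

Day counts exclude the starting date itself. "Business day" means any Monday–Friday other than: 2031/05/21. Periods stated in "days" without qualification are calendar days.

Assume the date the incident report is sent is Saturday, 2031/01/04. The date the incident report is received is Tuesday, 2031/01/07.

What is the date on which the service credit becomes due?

From Tuesday, 2031/01/07, 8 business days (Jan 8, Jan 9, Jan 10, Jan 13, Jan 14, Jan 15, Jan 16, Jan 17, skipping weekends) brings us to Friday, 2031/01/17, which is the last day of the resolution window.
Adding 28 calendar days to 2031/01/17 gives 2031/02/14, which is the last day of the appeal period.
Adding 25 calendar days to 2031/02/14 gives 2031/03/11, which is the last day of the notice period.
The date on which the service credit becomes due: 60 calendar days after 2031/03/11 is 2031/05/10. That falls on a Saturday, so it rolls to the next business day, Monday, 2031/05/12.

2031/05/12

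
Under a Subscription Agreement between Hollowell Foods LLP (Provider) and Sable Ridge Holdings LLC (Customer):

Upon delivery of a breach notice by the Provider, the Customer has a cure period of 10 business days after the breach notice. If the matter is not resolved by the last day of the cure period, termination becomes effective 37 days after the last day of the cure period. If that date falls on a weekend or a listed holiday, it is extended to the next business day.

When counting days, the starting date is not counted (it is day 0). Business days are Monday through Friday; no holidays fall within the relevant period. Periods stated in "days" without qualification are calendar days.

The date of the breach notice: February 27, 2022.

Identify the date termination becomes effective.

The last day of the cure period: counting 10 business days from Sunday, February 27, 2022 (Feb 28, Mar 1, Mar 2, Mar 3, Mar 4, Mar 7, Mar 8, Mar 9, Mar 10, Mar 11, skipping weekends) reaches Friday, March 11, 2022.
Adding 37 calendar days to March 11, 2022 gives April 17, 2022, which is the date termination becomes effective. That falls on a Sunday, so it rolls to the next business day, Monday, April 18, 2022.

April 18, 2022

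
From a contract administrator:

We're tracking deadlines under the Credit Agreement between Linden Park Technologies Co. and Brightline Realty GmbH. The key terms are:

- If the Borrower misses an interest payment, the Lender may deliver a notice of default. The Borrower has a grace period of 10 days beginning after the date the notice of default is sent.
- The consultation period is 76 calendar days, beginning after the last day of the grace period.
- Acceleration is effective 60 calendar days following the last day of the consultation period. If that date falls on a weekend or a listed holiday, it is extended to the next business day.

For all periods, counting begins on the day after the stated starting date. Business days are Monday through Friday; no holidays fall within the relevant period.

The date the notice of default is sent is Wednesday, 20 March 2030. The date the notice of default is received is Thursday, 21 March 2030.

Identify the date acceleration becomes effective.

13 August 2030

The last day of the grace period: 10 calendar days after 20 March 2030 is 30 March 2030.
The last day of the consultation period: 30 March 2030 + 76 days = 14 June 2030.
The date acceleration becomes effective: 60 calendar days after 14 June 2030 is 13 August 2030. 13 August 2030 is a Tuesday, so no roll-forward applies.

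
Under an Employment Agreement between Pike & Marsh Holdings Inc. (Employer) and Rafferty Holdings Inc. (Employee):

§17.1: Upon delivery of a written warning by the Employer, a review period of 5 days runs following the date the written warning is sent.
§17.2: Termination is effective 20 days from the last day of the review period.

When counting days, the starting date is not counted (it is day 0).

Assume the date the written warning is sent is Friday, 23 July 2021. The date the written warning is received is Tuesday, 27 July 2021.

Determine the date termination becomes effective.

17 August 2021

The last day of the review period: 5 calendar days after 23 July 2021 is 28 July 2021.
The date termination becomes effective: 28 July 2021 + 20 days = 17 August 2021.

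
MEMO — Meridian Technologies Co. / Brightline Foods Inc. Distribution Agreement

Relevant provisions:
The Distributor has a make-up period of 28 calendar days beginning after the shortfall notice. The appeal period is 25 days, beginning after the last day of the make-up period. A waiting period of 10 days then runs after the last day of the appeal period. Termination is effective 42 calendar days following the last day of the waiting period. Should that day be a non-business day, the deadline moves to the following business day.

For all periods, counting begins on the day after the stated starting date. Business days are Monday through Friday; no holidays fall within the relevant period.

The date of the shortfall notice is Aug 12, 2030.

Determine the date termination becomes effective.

Nov 25, 2030

Adding 28 calendar days to Aug 12, 2030 gives Sep 9, 2030, which is the last day of the make-up period.
The last day of the appeal period: Sep 9, 2030 + 25 days = Oct 4, 2030.
Adding 10 calendar days to Oct 4, 2030 gives Oct 14, 2030, which is the last day of the waiting period.
The date termination becomes effective: 42 calendar days after Oct 14, 2030 is Nov 25, 2030. Nov 25, 2030 is a Monday, so no roll-forward applies.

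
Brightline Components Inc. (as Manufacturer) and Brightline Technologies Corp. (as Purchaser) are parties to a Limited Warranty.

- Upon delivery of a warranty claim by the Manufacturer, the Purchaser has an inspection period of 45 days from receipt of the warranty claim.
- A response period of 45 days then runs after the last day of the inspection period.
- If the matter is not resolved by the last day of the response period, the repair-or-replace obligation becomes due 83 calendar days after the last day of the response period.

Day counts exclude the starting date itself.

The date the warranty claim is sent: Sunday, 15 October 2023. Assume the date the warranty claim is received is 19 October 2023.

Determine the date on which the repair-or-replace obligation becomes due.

9 April 2024

The last day of the inspection period: 45 calendar days after 19 October 2023 is 3 December 2023.
Adding 45 calendar days to 3 December 2023 gives 17 January 2024, which is the last day of the response period.
The date on which the repair-or-replace obligation becomes due: 17 January 2024 + 83 days = 9 April 2024.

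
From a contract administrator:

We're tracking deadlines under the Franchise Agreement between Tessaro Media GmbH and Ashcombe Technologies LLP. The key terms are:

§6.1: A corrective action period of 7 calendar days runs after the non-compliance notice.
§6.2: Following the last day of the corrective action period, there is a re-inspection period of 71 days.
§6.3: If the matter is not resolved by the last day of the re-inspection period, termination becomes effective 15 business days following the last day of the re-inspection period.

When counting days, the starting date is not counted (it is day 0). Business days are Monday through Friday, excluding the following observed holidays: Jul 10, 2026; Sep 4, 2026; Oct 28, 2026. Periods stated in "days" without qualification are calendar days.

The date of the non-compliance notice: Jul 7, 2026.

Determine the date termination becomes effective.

Oct 14, 2026

The last day of the corrective action period: Jul 7, 2026 + 7 days = Jul 14, 2026.
The last day of the re-inspection period: Jul 14, 2026 + 71 days = Sep 23, 2026.
From Wednesday, Sep 23, 2026, 15 business days (Sep 24, Sep 25, Sep 28, Sep 29, …, Oct 12, Oct 13, Oct 14, skipping weekends) brings us to Wednesday, Oct 14, 2026, which is the date termination becomes effective.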